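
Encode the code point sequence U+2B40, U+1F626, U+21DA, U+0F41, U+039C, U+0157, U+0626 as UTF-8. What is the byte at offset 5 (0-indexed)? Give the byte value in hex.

0x98

U+2B40 → 3-byte form E2 AD 80 at offsets 0–2.
U+1F626 → 4-byte form F0 9F 98 A6 at offsets 3–6.
Offset 5 falls in char 2's range; it's byte 3 of F0 9F 98 A6 = 0x98.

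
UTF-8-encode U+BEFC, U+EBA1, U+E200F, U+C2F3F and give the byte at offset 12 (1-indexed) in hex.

1-indexed offset 12 is 0-indexed offset 11.
U+BEFC → 3-byte form EB BB BC at offsets 0–2.
U+EBA1 → 3-byte form EE AE A1 at offsets 3–5.
U+E200F → 4-byte form F3 A2 80 8F at offsets 6–9.
U+C2F3F → 4-byte form F3 82 BC BF at offsets 10–13.
Offset 11 falls in char 4's range; it's byte 2 of F3 82 BC BF = 0x82.

0x82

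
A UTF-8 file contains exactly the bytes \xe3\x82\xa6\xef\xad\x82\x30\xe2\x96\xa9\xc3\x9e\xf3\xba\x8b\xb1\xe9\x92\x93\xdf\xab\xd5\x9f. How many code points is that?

9

Byte at offset 0: 0xE3 = 11100011 → 3-byte char (#1). Advance 3.
Byte at offset 3: 0xEF = 11101111 → 3-byte char (#2). Advance 3.
Byte at offset 6: 0x30 = 00110000 → 1-byte char (#3). Advance 1.
Byte at offset 7: 0xE2 = 11100010 → 3-byte char (#4). Advance 3.
Byte at offset 10: 0xC3 = 11000011 → 2-byte char (#5). Advance 2.
Byte at offset 12: 0xF3 = 11110011 → 4-byte char (#6). Advance 4.
Byte at offset 16: 0xE9 = 11101001 → 3-byte char (#7). Advance 3.
Byte at offset 19: 0xDF = 11011111 → 2-byte char (#8). Advance 2.
Byte at offset 21: 0xD5 = 11010101 → 2-byte char (#9). Advance 2.
Reached end at offset 23 after 9 code points.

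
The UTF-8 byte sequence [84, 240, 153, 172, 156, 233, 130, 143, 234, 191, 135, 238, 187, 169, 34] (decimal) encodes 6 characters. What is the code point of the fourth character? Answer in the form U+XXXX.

U+AFC7

Offset 0: leading byte 0x54 = 01010100 → 1-byte char #1 = 54.
Offset 1: leading byte 0xF0 = 11110000 → 4-byte char #2 = F0 99 AC 9C.
Offset 5: leading byte 0xE9 = 11101001 → 3-byte char #3 = E9 82 8F.
Offset 8: leading byte 0xEA = 11101010 → 3-byte char #4 = EA BF 87.
Leading byte 0xEA = 11101010 matches 1110xxxx → 3-byte sequence.
Byte 1: 0xEA = 11101010, payload 1010 (4 bits).
Byte 2: 0xBF = 10111111 (10xxxxxx ✓), payload 111111.
Byte 3: 0x87 = 10000111 (10xxxxxx ✓), payload 000111.
Concatenate: 1010111111000111 = 0xAFC7 (16 bits → U+AFC7).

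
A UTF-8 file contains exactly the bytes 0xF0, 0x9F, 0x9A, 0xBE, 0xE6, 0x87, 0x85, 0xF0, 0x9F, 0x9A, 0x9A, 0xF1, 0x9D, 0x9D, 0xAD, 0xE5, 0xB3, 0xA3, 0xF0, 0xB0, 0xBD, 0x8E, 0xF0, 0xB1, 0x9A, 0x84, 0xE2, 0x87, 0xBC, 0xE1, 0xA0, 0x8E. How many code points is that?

Byte at offset 0: 0xF0 = 11110000 → 4-byte char (#1). Advance 4.
Byte at offset 4: 0xE6 = 11100110 → 3-byte char (#2). Advance 3.
Byte at offset 7: 0xF0 = 11110000 → 4-byte char (#3). Advance 4.
Byte at offset 11: 0xF1 = 11110001 → 4-byte char (#4). Advance 4.
Byte at offset 15: 0xE5 = 11100101 → 3-byte char (#5). Advance 3.
Byte at offset 18: 0xF0 = 11110000 → 4-byte char (#6). Advance 4.
Byte at offset 22: 0xF0 = 11110000 → 4-byte char (#7). Advance 4.
Byte at offset 26: 0xE2 = 11100010 → 3-byte char (#8). Advance 3.
Byte at offset 29: 0xE1 = 11100001 → 3-byte char (#9). Advance 3.
Reached end at offset 32 after 9 code points.

9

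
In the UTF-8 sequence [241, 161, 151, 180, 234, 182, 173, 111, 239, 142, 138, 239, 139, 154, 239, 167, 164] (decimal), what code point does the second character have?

U+ADAD

Offset 0: leading byte 0xF1 = 11110001 → 4-byte char #1 = F1 A1 97 B4.
Offset 4: leading byte 0xEA = 11101010 → 3-byte char #2 = EA B6 AD.
Leading byte 0xEA = 11101010 matches 1110xxxx → 3-byte sequence.
Byte 1: 0xEA = 11101010, payload 1010 (4 bits).
Byte 2: 0xB6 = 10110110 (10xxxxxx ✓), payload 110110.
Byte 3: 0xAD = 10101101 (10xxxxxx ✓), payload 101101.
Concatenate: 1010110110101101 = 0xADAD (16 bits → U+ADAD).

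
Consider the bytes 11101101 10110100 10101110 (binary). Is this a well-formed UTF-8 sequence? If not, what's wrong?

invalid (encodes a surrogate (U+D800–U+DFFF))

Structurally a 3-byte sequence; payload = 0xDD2E.
But 0xDD2E is in U+D800–U+DFFF, the surrogate range. Surrogates are not Unicode scalar values and are forbidden in UTF-8.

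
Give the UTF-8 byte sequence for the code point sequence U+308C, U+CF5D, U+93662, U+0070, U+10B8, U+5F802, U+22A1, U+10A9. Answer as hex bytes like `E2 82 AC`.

E3 82 8C EC BD 9D F2 93 99 A2 70 E1 82 B8 F1 9F A0 82 E2 8A A1 E1 82 A9

U+308C: 3-byte form → E3 82 8C.
U+CF5D: 3-byte form → EC BD 9D.
U+93662: 4-byte form → F2 93 99 A2.
U+0070: 1-byte form → 70.
U+10B8: 3-byte form → E1 82 B8.
U+5F802: 4-byte form → F1 9F A0 82.
U+22A1: 3-byte form → E2 8A A1.
U+10A9: 3-byte form → E1 82 A9.
Concatenated (24 bytes): E3 82 8C EC BD 9D F2 93 99 A2 70 E1 82 B8 F1 9F A0 82 E2 8A A1 E1 82 A9.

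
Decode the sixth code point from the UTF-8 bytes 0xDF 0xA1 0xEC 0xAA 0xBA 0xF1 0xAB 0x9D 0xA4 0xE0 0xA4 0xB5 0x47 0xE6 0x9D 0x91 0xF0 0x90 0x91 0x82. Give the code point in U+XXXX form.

Offset 0: leading byte 0xDF = 11011111 → 2-byte char #1 = DF A1.
Offset 2: leading byte 0xEC = 11101100 → 3-byte char #2 = EC AA BA.
Offset 5: leading byte 0xF1 = 11110001 → 4-byte char #3 = F1 AB 9D A4.
Offset 9: leading byte 0xE0 = 11100000 → 3-byte char #4 = E0 A4 B5.
Offset 12: leading byte 0x47 = 01000111 → 1-byte char #5 = 47.
Offset 13: leading byte 0xE6 = 11100110 → 3-byte char #6 = E6 9D 91.
Leading byte 0xE6 = 11100110 matches 1110xxxx → 3-byte sequence.
Byte 1: 0xE6 = 11100110, payload 0110 (4 bits).
Byte 2: 0x9D = 10011101 (10xxxxxx ✓), payload 011101.
Byte 3: 0x91 = 10010001 (10xxxxxx ✓), payload 010001.
Concatenate: 0110011101010001 = 0x6751 (16 bits → U+6751).

U+6751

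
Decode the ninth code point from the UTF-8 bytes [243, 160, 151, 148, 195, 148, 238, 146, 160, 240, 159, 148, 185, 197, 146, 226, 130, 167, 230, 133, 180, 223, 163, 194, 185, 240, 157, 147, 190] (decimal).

Offset 0: leading byte 0xF3 = 11110011 → 4-byte char #1 = F3 A0 97 94.
Offset 4: leading byte 0xC3 = 11000011 → 2-byte char #2 = C3 94.
Offset 6: leading byte 0xEE = 11101110 → 3-byte char #3 = EE 92 A0.
Offset 9: leading byte 0xF0 = 11110000 → 4-byte char #4 = F0 9F 94 B9.
Offset 13: leading byte 0xC5 = 11000101 → 2-byte char #5 = C5 92.
Offset 15: leading byte 0xE2 = 11100010 → 3-byte char #6 = E2 82 A7.
Offset 18: leading byte 0xE6 = 11100110 → 3-byte char #7 = E6 85 B4.
Offset 21: leading byte 0xDF = 11011111 → 2-byte char #8 = DF A3.
Offset 23: leading byte 0xC2 = 11000010 → 2-byte char #9 = C2 B9.
Leading byte 0xC2 = 11000010 matches 110xxxxx → 2-byte sequence.
Byte 1: 0xC2 = 11000010, payload 00010 (5 bits).
Byte 2: 0xB9 = 10111001 (10xxxxxx ✓), payload 111001.
Concatenate: 00010111001 = 0xB9 (11 bits → U+00B9).

U+00B9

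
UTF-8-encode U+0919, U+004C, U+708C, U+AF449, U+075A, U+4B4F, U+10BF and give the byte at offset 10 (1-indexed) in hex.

1-indexed offset 10 is 0-indexed offset 9.
U+0919 → 3-byte form E0 A4 99 at offsets 0–2.
U+004C → 1-byte form 4C at offsets 3–3.
U+708C → 3-byte form E7 82 8C at offsets 4–6.
U+AF449 → 4-byte form F2 AF 91 89 at offsets 7–10.
Offset 9 falls in char 4's range; it's byte 3 of F2 AF 91 89 = 0x91.

0x91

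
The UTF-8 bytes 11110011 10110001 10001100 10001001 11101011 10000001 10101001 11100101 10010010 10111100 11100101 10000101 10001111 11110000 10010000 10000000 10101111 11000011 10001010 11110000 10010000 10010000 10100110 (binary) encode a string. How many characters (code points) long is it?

7

Byte at offset 0: 0xF3 = 11110011 → 4-byte char (#1). Advance 4.
Byte at offset 4: 0xEB = 11101011 → 3-byte char (#2). Advance 3.
Byte at offset 7: 0xE5 = 11100101 → 3-byte char (#3). Advance 3.
Byte at offset 10: 0xE5 = 11100101 → 3-byte char (#4). Advance 3.
Byte at offset 13: 0xF0 = 11110000 → 4-byte char (#5). Advance 4.
Byte at offset 17: 0xC3 = 11000011 → 2-byte char (#6). Advance 2.
Byte at offset 19: 0xF0 = 11110000 → 4-byte char (#7). Advance 4.
Reached end at offset 23 after 7 code points.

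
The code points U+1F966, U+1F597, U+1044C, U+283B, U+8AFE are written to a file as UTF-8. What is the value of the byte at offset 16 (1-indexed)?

1-indexed offset 16 is 0-indexed offset 15.
U+1F966 → 4-byte form F0 9F A5 A6 at offsets 0–3.
U+1F597 → 4-byte form F0 9F 96 97 at offsets 4–7.
U+1044C → 4-byte form F0 90 91 8C at offsets 8–11.
U+283B → 3-byte form E2 A0 BB at offsets 12–14.
U+8AFE → 3-byte form E8 AB BE at offsets 15–17.
Offset 15 falls in char 5's range; it's byte 1 of E8 AB BE = 0xE8.

0xE8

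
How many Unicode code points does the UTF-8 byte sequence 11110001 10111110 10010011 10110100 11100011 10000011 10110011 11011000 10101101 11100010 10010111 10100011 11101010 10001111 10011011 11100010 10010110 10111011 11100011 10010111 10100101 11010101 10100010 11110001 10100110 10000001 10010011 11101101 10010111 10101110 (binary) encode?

Byte at offset 0: 0xF1 = 11110001 → 4-byte char (#1). Advance 4.
Byte at offset 4: 0xE3 = 11100011 → 3-byte char (#2). Advance 3.
Byte at offset 7: 0xD8 = 11011000 → 2-byte char (#3). Advance 2.
Byte at offset 9: 0xE2 = 11100010 → 3-byte char (#4). Advance 3.
Byte at offset 12: 0xEA = 11101010 → 3-byte char (#5). Advance 3.
Byte at offset 15: 0xE2 = 11100010 → 3-byte char (#6). Advance 3.
Byte at offset 18: 0xE3 = 11100011 → 3-byte char (#7). Advance 3.
Byte at offset 21: 0xD5 = 11010101 → 2-byte char (#8). Advance 2.
Byte at offset 23: 0xF1 = 11110001 → 4-byte char (#9). Advance 4.
Byte at offset 27: 0xED = 11101101 → 3-byte char (#10). Advance 3.
Reached end at offset 30 after 10 code points.

10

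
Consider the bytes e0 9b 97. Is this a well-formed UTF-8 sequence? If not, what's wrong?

invalid (overlong encoding)

Leading byte 0xE0 = 11100000 → 3-byte form.
Continuation bytes all match 10xxxxxx. Payload decodes to 0x6D7.
But 0x6D7 < 0x800, the minimum for a 3-byte sequence — this is an overlong encoding.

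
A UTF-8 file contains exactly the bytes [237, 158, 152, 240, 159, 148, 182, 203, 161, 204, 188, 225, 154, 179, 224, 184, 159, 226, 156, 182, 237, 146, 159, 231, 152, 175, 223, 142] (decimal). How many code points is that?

Byte at offset 0: 0xED = 11101101 → 3-byte char (#1). Advance 3.
Byte at offset 3: 0xF0 = 11110000 → 4-byte char (#2). Advance 4.
Byte at offset 7: 0xCB = 11001011 → 2-byte char (#3). Advance 2.
Byte at offset 9: 0xCC = 11001100 → 2-byte char (#4). Advance 2.
Byte at offset 11: 0xE1 = 11100001 → 3-byte char (#5). Advance 3.
Byte at offset 14: 0xE0 = 11100000 → 3-byte char (#6). Advance 3.
Byte at offset 17: 0xE2 = 11100010 → 3-byte char (#7). Advance 3.
Byte at offset 20: 0xED = 11101101 → 3-byte char (#8). Advance 3.
Byte at offset 23: 0xE7 = 11100111 → 3-byte char (#9). Advance 3.
Byte at offset 26: 0xDF = 11011111 → 2-byte char (#10). Advance 2.
Reached end at offset 28 after 10 code points.

10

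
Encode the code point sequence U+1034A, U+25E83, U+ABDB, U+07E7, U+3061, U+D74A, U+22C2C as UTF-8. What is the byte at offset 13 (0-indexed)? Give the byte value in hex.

0xE3

U+1034A → 4-byte form F0 90 8D 8A at offsets 0–3.
U+25E83 → 4-byte form F0 A5 BA 83 at offsets 4–7.
U+ABDB → 3-byte form EA AF 9B at offsets 8–10.
U+07E7 → 2-byte form DF A7 at offsets 11–12.
U+3061 → 3-byte form E3 81 A1 at offsets 13–15.
Offset 13 falls in char 5's range; it's byte 1 of E3 81 A1 = 0xE3.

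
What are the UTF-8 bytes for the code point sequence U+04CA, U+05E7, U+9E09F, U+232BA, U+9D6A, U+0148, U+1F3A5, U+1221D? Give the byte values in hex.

U+04CA: 2-byte form → D3 8A.
U+05E7: 2-byte form → D7 A7.
U+9E09F: 4-byte form → F2 9E 82 9F.
U+232BA: 4-byte form → F0 A3 8A BA.
U+9D6A: 3-byte form → E9 B5 AA.
U+0148: 2-byte form → C5 88.
U+1F3A5: 4-byte form → F0 9F 8E A5.
U+1221D: 4-byte form → F0 92 88 9D.
Concatenated (25 bytes): D3 8A D7 A7 F2 9E 82 9F F0 A3 8A BA E9 B5 AA C5 88 F0 9F 8E A5 F0 92 88 9D.

D3 8A D7 A7 F2 9E 82 9F F0 A3 8A BA E9 B5 AA C5 88 F0 9F 8E A5 F0 92 88 9D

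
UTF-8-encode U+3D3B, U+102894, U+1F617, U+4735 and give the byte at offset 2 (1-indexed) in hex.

0xB4

1-indexed offset 2 is 0-indexed offset 1.
U+3D3B → 3-byte form E3 B4 BB at offsets 0–2.
Offset 1 falls in char 1's range; it's byte 2 of E3 B4 BB = 0xB4.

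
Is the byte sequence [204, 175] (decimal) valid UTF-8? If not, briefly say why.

valid

Leading byte 0xCC = 11001100 → 2-byte form.
Continuation bytes 0xAF=10101111 all match 10xxxxxx.
Decoded value 0x32F is ≥ 0x80 (shortest form) and not a surrogate.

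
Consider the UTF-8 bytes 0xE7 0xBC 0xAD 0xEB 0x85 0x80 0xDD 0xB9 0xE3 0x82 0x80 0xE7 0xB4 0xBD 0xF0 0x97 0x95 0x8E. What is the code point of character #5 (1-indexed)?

U+7D3D

Offset 0: leading byte 0xE7 = 11100111 → 3-byte char #1 = E7 BC AD.
Offset 3: leading byte 0xEB = 11101011 → 3-byte char #2 = EB 85 80.
Offset 6: leading byte 0xDD = 11011101 → 2-byte char #3 = DD B9.
Offset 8: leading byte 0xE3 = 11100011 → 3-byte char #4 = E3 82 80.
Offset 11: leading byte 0xE7 = 11100111 → 3-byte char #5 = E7 B4 BD.
Leading byte 0xE7 = 11100111 matches 1110xxxx → 3-byte sequence.
Byte 1: 0xE7 = 11100111, payload 0111 (4 bits).
Byte 2: 0xB4 = 10110100 (10xxxxxx ✓), payload 110100.
Byte 3: 0xBD = 10111101 (10xxxxxx ✓), payload 111101.
Concatenate: 0111110100111101 = 0x7D3D (16 bits → U+7D3D).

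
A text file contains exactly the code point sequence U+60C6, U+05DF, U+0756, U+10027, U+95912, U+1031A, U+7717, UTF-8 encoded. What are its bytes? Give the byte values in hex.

E6 83 86 D7 9F DD 96 F0 90 80 A7 F2 95 A4 92 F0 90 8C 9A E7 9C 97

U+60C6: 3-byte form → E6 83 86.
U+05DF: 2-byte form → D7 9F.
U+0756: 2-byte form → DD 96.
U+10027: 4-byte form → F0 90 80 A7.
U+95912: 4-byte form → F2 95 A4 92.
U+1031A: 4-byte form → F0 90 8C 9A.
U+7717: 3-byte form → E7 9C 97.
Concatenated (22 bytes): E6 83 86 D7 9F DD 96 F0 90 80 A7 F2 95 A4 92 F0 90 8C 9A E7 9C 97.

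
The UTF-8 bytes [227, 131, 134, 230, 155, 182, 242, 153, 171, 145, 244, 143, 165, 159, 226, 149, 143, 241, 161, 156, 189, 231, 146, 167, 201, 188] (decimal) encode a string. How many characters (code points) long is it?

8

Byte at offset 0: 0xE3 = 11100011 → 3-byte char (#1). Advance 3.
Byte at offset 3: 0xE6 = 11100110 → 3-byte char (#2). Advance 3.
Byte at offset 6: 0xF2 = 11110010 → 4-byte char (#3). Advance 4.
Byte at offset 10: 0xF4 = 11110100 → 4-byte char (#4). Advance 4.
Byte at offset 14: 0xE2 = 11100010 → 3-byte char (#5). Advance 3.
Byte at offset 17: 0xF1 = 11110001 → 4-byte char (#6). Advance 4.
Byte at offset 21: 0xE7 = 11100111 → 3-byte char (#7). Advance 3.
Byte at offset 24: 0xC9 = 11001001 → 2-byte char (#8). Advance 2.
Reached end at offset 26 after 8 code points.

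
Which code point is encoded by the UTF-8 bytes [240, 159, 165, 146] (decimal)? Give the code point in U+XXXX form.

U+1F952

Leading byte 0xF0 = 11110000 matches 11110xxx → 4-byte sequence.
Byte 1: 0xF0 = 11110000, payload 000 (3 bits).
Byte 2: 0x9F = 10011111 (10xxxxxx ✓), payload 011111.
Byte 3: 0xA5 = 10100101 (10xxxxxx ✓), payload 100101.
Byte 4: 0x92 = 10010010 (10xxxxxx ✓), payload 010010.
Concatenate: 000011111100101010010 = 0x1F952 (21 bits → U+1F952).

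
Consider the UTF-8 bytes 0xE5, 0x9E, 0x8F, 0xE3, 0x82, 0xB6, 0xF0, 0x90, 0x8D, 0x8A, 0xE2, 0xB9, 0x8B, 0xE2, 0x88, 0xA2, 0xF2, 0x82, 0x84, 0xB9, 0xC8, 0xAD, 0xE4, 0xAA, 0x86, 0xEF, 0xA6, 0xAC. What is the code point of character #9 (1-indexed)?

U+F9AC

Offset 0: leading byte 0xE5 = 11100101 → 3-byte char #1 = E5 9E 8F.
Offset 3: leading byte 0xE3 = 11100011 → 3-byte char #2 = E3 82 B6.
Offset 6: leading byte 0xF0 = 11110000 → 4-byte char #3 = F0 90 8D 8A.
Offset 10: leading byte 0xE2 = 11100010 → 3-byte char #4 = E2 B9 8B.
Offset 13: leading byte 0xE2 = 11100010 → 3-byte char #5 = E2 88 A2.
Offset 16: leading byte 0xF2 = 11110010 → 4-byte char #6 = F2 82 84 B9.
Offset 20: leading byte 0xC8 = 11001000 → 2-byte char #7 = C8 AD.
Offset 22: leading byte 0xE4 = 11100100 → 3-byte char #8 = E4 AA 86.
Offset 25: leading byte 0xEF = 11101111 → 3-byte char #9 = EF A6 AC.
Leading byte 0xEF = 11101111 matches 1110xxxx → 3-byte sequence.
Byte 1: 0xEF = 11101111, payload 1111 (4 bits).
Byte 2: 0xA6 = 10100110 (10xxxxxx ✓), payload 100110.
Byte 3: 0xAC = 10101100 (10xxxxxx ✓), payload 101100.
Concatenate: 1111100110101100 = 0xF9AC (16 bits → U+F9AC).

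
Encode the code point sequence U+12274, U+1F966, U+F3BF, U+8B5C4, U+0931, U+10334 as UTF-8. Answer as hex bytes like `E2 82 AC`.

U+12274: 4-byte form → F0 92 89 B4.
U+1F966: 4-byte form → F0 9F A5 A6.
U+F3BF: 3-byte form → EF 8E BF.
U+8B5C4: 4-byte form → F2 8B 97 84.
U+0931: 3-byte form → E0 A4 B1.
U+10334: 4-byte form → F0 90 8C B4.
Concatenated (22 bytes): F0 92 89 B4 F0 9F A5 A6 EF 8E BF F2 8B 97 84 E0 A4 B1 F0 90 8C B4.

F0 92 89 B4 F0 9F A5 A6 EF 8E BF F2 8B 97 84 E0 A4 B1 F0 90 8C B4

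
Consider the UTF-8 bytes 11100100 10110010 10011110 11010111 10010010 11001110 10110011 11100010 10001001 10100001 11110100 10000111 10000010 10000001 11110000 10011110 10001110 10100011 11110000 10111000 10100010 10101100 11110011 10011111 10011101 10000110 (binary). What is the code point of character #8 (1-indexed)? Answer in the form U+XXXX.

U+DF746

Offset 0: leading byte 0xE4 = 11100100 → 3-byte char #1 = E4 B2 9E.
Offset 3: leading byte 0xD7 = 11010111 → 2-byte char #2 = D7 92.
Offset 5: leading byte 0xCE = 11001110 → 2-byte char #3 = CE B3.
Offset 7: leading byte 0xE2 = 11100010 → 3-byte char #4 = E2 89 A1.
Offset 10: leading byte 0xF4 = 11110100 → 4-byte char #5 = F4 87 82 81.
Offset 14: leading byte 0xF0 = 11110000 → 4-byte char #6 = F0 9E 8E A3.
Offset 18: leading byte 0xF0 = 11110000 → 4-byte char #7 = F0 B8 A2 AC.
Offset 22: leading byte 0xF3 = 11110011 → 4-byte char #8 = F3 9F 9D 86.
Leading byte 0xF3 = 11110011 matches 11110xxx → 4-byte sequence.
Byte 1: 0xF3 = 11110011, payload 011 (3 bits).
Byte 2: 0x9F = 10011111 (10xxxxxx ✓), payload 011111.
Byte 3: 0x9D = 10011101 (10xxxxxx ✓), payload 011101.
Byte 4: 0x86 = 10000110 (10xxxxxx ✓), payload 000110.
Concatenate: 011011111011101000110 = 0xDF746 (21 bits → U+DF746).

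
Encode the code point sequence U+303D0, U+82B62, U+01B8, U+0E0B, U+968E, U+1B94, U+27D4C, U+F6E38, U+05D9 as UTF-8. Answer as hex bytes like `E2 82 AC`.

F0 B0 8F 90 F2 82 AD A2 C6 B8 E0 B8 8B E9 9A 8E E1 AE 94 F0 A7 B5 8C F3 B6 B8 B8 D7 99

U+303D0: 4-byte form → F0 B0 8F 90.
U+82B62: 4-byte form → F2 82 AD A2.
U+01B8: 2-byte form → C6 B8.
U+0E0B: 3-byte form → E0 B8 8B.
U+968E: 3-byte form → E9 9A 8E.
U+1B94: 3-byte form → E1 AE 94.
U+27D4C: 4-byte form → F0 A7 B5 8C.
U+F6E38: 4-byte form → F3 B6 B8 B8.
U+05D9: 2-byte form → D7 99.
Concatenated (29 bytes): F0 B0 8F 90 F2 82 AD A2 C6 B8 E0 B8 8B E9 9A 8E E1 AE 94 F0 A7 B5 8C F3 B6 B8 B8 D7 99.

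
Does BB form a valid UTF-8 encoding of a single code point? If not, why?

invalid (continuation byte with no leading byte)

Byte 0xBB = 10111011 has the form 10xxxxxx — a continuation byte — but there is no preceding leading byte.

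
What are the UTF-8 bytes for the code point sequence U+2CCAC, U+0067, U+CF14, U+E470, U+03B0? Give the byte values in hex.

F0 AC B2 AC 67 EC BC 94 EE 91 B0 CE B0

U+2CCAC: 4-byte form → F0 AC B2 AC.
U+0067: 1-byte form → 67.
U+CF14: 3-byte form → EC BC 94.
U+E470: 3-byte form → EE 91 B0.
U+03B0: 2-byte form → CE B0.
Concatenated (13 bytes): F0 AC B2 AC 67 EC BC 94 EE 91 B0 CE B0.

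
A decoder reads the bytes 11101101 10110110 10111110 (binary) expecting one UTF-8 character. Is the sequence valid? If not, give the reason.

invalid (encodes a surrogate (U+D800–U+DFFF))

Structurally a 3-byte sequence; payload = 0xDDBE.
But 0xDDBE is in U+D800–U+DFFF, the surrogate range. Surrogates are not Unicode scalar values and are forbidden in UTF-8.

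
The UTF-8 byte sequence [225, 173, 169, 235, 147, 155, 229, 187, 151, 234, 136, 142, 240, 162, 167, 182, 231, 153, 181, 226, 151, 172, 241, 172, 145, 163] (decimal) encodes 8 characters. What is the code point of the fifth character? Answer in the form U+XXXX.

U+229F6

Offset 0: leading byte 0xE1 = 11100001 → 3-byte char #1 = E1 AD A9.
Offset 3: leading byte 0xEB = 11101011 → 3-byte char #2 = EB 93 9B.
Offset 6: leading byte 0xE5 = 11100101 → 3-byte char #3 = E5 BB 97.
Offset 9: leading byte 0xEA = 11101010 → 3-byte char #4 = EA 88 8E.
Offset 12: leading byte 0xF0 = 11110000 → 4-byte char #5 = F0 A2 A7 B6.
Leading byte 0xF0 = 11110000 matches 11110xxx → 4-byte sequence.
Byte 1: 0xF0 = 11110000, payload 000 (3 bits).
Byte 2: 0xA2 = 10100010 (10xxxxxx ✓), payload 100010.
Byte 3: 0xA7 = 10100111 (10xxxxxx ✓), payload 100111.
Byte 4: 0xB6 = 10110110 (10xxxxxx ✓), payload 110110.
Concatenate: 000100010100111110110 = 0x229F6 (21 bits → U+229F6).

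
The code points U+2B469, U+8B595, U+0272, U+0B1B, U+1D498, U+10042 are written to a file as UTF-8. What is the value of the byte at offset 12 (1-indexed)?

0xAC

1-indexed offset 12 is 0-indexed offset 11.
U+2B469 → 4-byte form F0 AB 91 A9 at offsets 0–3.
U+8B595 → 4-byte form F2 8B 96 95 at offsets 4–7.
U+0272 → 2-byte form C9 B2 at offsets 8–9.
U+0B1B → 3-byte form E0 AC 9B at offsets 10–12.
Offset 11 falls in char 4's range; it's byte 2 of E0 AC 9B = 0xAC.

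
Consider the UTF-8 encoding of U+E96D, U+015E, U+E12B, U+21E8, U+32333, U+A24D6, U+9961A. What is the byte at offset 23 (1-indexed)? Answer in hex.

1-indexed offset 23 is 0-indexed offset 22.
U+E96D → 3-byte form EE A5 AD at offsets 0–2.
U+015E → 2-byte form C5 9E at offsets 3–4.
U+E12B → 3-byte form EE 84 AB at offsets 5–7.
U+21E8 → 3-byte form E2 87 A8 at offsets 8–10.
U+32333 → 4-byte form F0 B2 8C B3 at offsets 11–14.
U+A24D6 → 4-byte form F2 A2 93 96 at offsets 15–18.
U+9961A → 4-byte form F2 99 98 9A at offsets 19–22.
Offset 22 falls in char 7's range; it's byte 4 of F2 99 98 9A = 0x9A.

0x9A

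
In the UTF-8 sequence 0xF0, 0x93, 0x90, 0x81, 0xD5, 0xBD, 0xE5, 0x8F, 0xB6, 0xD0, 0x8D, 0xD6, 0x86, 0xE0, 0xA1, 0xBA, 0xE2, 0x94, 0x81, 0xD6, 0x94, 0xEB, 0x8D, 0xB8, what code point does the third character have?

U+53F6

Offset 0: leading byte 0xF0 = 11110000 → 4-byte char #1 = F0 93 90 81.
Offset 4: leading byte 0xD5 = 11010101 → 2-byte char #2 = D5 BD.
Offset 6: leading byte 0xE5 = 11100101 → 3-byte char #3 = E5 8F B6.
Leading byte 0xE5 = 11100101 matches 1110xxxx → 3-byte sequence.
Byte 1: 0xE5 = 11100101, payload 0101 (4 bits).
Byte 2: 0x8F = 10001111 (10xxxxxx ✓), payload 001111.
Byte 3: 0xB6 = 10110110 (10xxxxxx ✓), payload 110110.
Concatenate: 0101001111110110 = 0x53F6 (16 bits → U+53F6).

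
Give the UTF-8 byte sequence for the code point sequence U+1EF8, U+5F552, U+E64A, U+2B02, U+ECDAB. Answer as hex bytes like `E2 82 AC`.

E1 BB B8 F1 9F 95 92 EE 99 8A E2 AC 82 F3 AC B6 AB

U+1EF8: 3-byte form → E1 BB B8.
U+5F552: 4-byte form → F1 9F 95 92.
U+E64A: 3-byte form → EE 99 8A.
U+2B02: 3-byte form → E2 AC 82.
U+ECDAB: 4-byte form → F3 AC B6 AB.
Concatenated (17 bytes): E1 BB B8 F1 9F 95 92 EE 99 8A E2 AC 82 F3 AC B6 AB.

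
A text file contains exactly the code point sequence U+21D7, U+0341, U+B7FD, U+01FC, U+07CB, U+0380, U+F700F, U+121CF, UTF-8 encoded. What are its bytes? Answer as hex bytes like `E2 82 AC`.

E2 87 97 CD 81 EB 9F BD C7 BC DF 8B CE 80 F3 B7 80 8F F0 92 87 8F

U+21D7: 3-byte form → E2 87 97.
U+0341: 2-byte form → CD 81.
U+B7FD: 3-byte form → EB 9F BD.
U+01FC: 2-byte form → C7 BC.
U+07CB: 2-byte form → DF 8B.
U+0380: 2-byte form → CE 80.
U+F700F: 4-byte form → F3 B7 80 8F.
U+121CF: 4-byte form → F0 92 87 8F.
Concatenated (22 bytes): E2 87 97 CD 81 EB 9F BD C7 BC DF 8B CE 80 F3 B7 80 8F F0 92 87 8F.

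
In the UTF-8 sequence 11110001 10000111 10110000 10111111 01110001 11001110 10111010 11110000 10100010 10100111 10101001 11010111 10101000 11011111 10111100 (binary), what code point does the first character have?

Offset 0: leading byte 0xF1 = 11110001 → 4-byte char #1 = F1 87 B0 BF.
Leading byte 0xF1 = 11110001 matches 11110xxx → 4-byte sequence.
Byte 1: 0xF1 = 11110001, payload 001 (3 bits).
Byte 2: 0x87 = 10000111 (10xxxxxx ✓), payload 000111.
Byte 3: 0xB0 = 10110000 (10xxxxxx ✓), payload 110000.
Byte 4: 0xBF = 10111111 (10xxxxxx ✓), payload 111111.
Concatenate: 001000111110000111111 = 0x47C3F (21 bits → U+47C3F).

U+47C3F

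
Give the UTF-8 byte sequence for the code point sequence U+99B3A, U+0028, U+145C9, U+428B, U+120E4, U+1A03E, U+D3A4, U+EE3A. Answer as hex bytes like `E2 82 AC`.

F2 99 AC BA 28 F0 94 97 89 E4 8A 8B F0 92 83 A4 F0 9A 80 BE ED 8E A4 EE B8 BA

U+99B3A: 4-byte form → F2 99 AC BA.
U+0028: 1-byte form → 28.
U+145C9: 4-byte form → F0 94 97 89.
U+428B: 3-byte form → E4 8A 8B.
U+120E4: 4-byte form → F0 92 83 A4.
U+1A03E: 4-byte form → F0 9A 80 BE.
U+D3A4: 3-byte form → ED 8E A4.
U+EE3A: 3-byte form → EE B8 BA.
Concatenated (26 bytes): F2 99 AC BA 28 F0 94 97 89 E4 8A 8B F0 92 83 A4 F0 9A 80 BE ED 8E A4 EE B8 BA.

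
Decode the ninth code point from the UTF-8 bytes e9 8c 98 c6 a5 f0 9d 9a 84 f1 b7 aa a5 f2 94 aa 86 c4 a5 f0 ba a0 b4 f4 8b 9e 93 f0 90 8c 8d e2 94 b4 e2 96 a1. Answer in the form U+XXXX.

U+1030D

Offset 0: leading byte 0xE9 = 11101001 → 3-byte char #1 = E9 8C 98.
Offset 3: leading byte 0xC6 = 11000110 → 2-byte char #2 = C6 A5.
Offset 5: leading byte 0xF0 = 11110000 → 4-byte char #3 = F0 9D 9A 84.
Offset 9: leading byte 0xF1 = 11110001 → 4-byte char #4 = F1 B7 AA A5.
Offset 13: leading byte 0xF2 = 11110010 → 4-byte char #5 = F2 94 AA 86.
Offset 17: leading byte 0xC4 = 11000100 → 2-byte char #6 = C4 A5.
Offset 19: leading byte 0xF0 = 11110000 → 4-byte char #7 = F0 BA A0 B4.
Offset 23: leading byte 0xF4 = 11110100 → 4-byte char #8 = F4 8B 9E 93.
Offset 27: leading byte 0xF0 = 11110000 → 4-byte char #9 = F0 90 8C 8D.
Leading byte 0xF0 = 11110000 matches 11110xxx → 4-byte sequence.
Byte 1: 0xF0 = 11110000, payload 000 (3 bits).
Byte 2: 0x90 = 10010000 (10xxxxxx ✓), payload 010000.
Byte 3: 0x8C = 10001100 (10xxxxxx ✓), payload 001100.
Byte 4: 0x8D = 10001101 (10xxxxxx ✓), payload 001101.
Concatenate: 000010000001100001101 = 0x1030D (21 bits → U+1030D).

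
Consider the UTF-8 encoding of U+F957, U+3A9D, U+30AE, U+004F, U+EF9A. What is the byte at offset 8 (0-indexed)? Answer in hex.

0xAE

U+F957 → 3-byte form EF A5 97 at offsets 0–2.
U+3A9D → 3-byte form E3 AA 9D at offsets 3–5.
U+30AE → 3-byte form E3 82 AE at offsets 6–8.
Offset 8 falls in char 3's range; it's byte 3 of E3 82 AE = 0xAE.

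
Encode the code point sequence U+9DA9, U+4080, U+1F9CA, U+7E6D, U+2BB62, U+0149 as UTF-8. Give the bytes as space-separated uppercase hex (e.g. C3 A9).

U+9DA9: 3-byte form → E9 B6 A9.
U+4080: 3-byte form → E4 82 80.
U+1F9CA: 4-byte form → F0 9F A7 8A.
U+7E6D: 3-byte form → E7 B9 AD.
U+2BB62: 4-byte form → F0 AB AD A2.
U+0149: 2-byte form → C5 89.
Concatenated (19 bytes): E9 B6 A9 E4 82 80 F0 9F A7 8A E7 B9 AD F0 AB AD A2 C5 89.

E9 B6 A9 E4 82 80 F0 9F A7 8A E7 B9 AD F0 AB AD A2 C5 89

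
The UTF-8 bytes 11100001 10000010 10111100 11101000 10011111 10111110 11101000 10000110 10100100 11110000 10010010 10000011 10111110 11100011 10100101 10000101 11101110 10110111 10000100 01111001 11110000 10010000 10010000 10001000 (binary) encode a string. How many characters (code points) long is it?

8

Byte at offset 0: 0xE1 = 11100001 → 3-byte char (#1). Advance 3.
Byte at offset 3: 0xE8 = 11101000 → 3-byte char (#2). Advance 3.
Byte at offset 6: 0xE8 = 11101000 → 3-byte char (#3). Advance 3.
Byte at offset 9: 0xF0 = 11110000 → 4-byte char (#4). Advance 4.
Byte at offset 13: 0xE3 = 11100011 → 3-byte char (#5). Advance 3.
Byte at offset 16: 0xEE = 11101110 → 3-byte char (#6). Advance 3.
Byte at offset 19: 0x79 = 01111001 → 1-byte char (#7). Advance 1.
Byte at offset 20: 0xF0 = 11110000 → 4-byte char (#8). Advance 4.
Reached end at offset 24 after 8 code points.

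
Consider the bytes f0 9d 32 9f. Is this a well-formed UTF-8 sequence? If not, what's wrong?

invalid (non-continuation byte where continuation expected)

Leading byte 0xF0 = 11110000 → 4-byte form.
Byte 3 is 0x32 = 00110010, which is not 10xxxxxx — expected a continuation byte.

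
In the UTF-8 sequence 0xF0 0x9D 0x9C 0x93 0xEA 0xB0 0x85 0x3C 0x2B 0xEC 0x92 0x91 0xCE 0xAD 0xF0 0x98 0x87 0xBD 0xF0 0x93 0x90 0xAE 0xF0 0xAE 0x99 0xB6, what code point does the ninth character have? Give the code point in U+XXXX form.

U+2E676

Offset 0: leading byte 0xF0 = 11110000 → 4-byte char #1 = F0 9D 9C 93.
Offset 4: leading byte 0xEA = 11101010 → 3-byte char #2 = EA B0 85.
Offset 7: leading byte 0x3C = 00111100 → 1-byte char #3 = 3C.
Offset 8: leading byte 0x2B = 00101011 → 1-byte char #4 = 2B.
Offset 9: leading byte 0xEC = 11101100 → 3-byte char #5 = EC 92 91.
Offset 12: leading byte 0xCE = 11001110 → 2-byte char #6 = CE AD.
Offset 14: leading byte 0xF0 = 11110000 → 4-byte char #7 = F0 98 87 BD.
Offset 18: leading byte 0xF0 = 11110000 → 4-byte char #8 = F0 93 90 AE.
Offset 22: leading byte 0xF0 = 11110000 → 4-byte char #9 = F0 AE 99 B6.
Leading byte 0xF0 = 11110000 matches 11110xxx → 4-byte sequence.
Byte 1: 0xF0 = 11110000, payload 000 (3 bits).
Byte 2: 0xAE = 10101110 (10xxxxxx ✓), payload 101110.
Byte 3: 0x99 = 10011001 (10xxxxxx ✓), payload 011001.
Byte 4: 0xB6 = 10110110 (10xxxxxx ✓), payload 110110.
Concatenate: 000101110011001110110 = 0x2E676 (21 bits → U+2E676).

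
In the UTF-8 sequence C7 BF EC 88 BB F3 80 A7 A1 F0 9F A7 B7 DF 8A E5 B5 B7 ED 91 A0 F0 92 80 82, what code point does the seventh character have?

U+D460

Offset 0: leading byte 0xC7 = 11000111 → 2-byte char #1 = C7 BF.
Offset 2: leading byte 0xEC = 11101100 → 3-byte char #2 = EC 88 BB.
Offset 5: leading byte 0xF3 = 11110011 → 4-byte char #3 = F3 80 A7 A1.
Offset 9: leading byte 0xF0 = 11110000 → 4-byte char #4 = F0 9F A7 B7.
Offset 13: leading byte 0xDF = 11011111 → 2-byte char #5 = DF 8A.
Offset 15: leading byte 0xE5 = 11100101 → 3-byte char #6 = E5 B5 B7.
Offset 18: leading byte 0xED = 11101101 → 3-byte char #7 = ED 91 A0.
Leading byte 0xED = 11101101 matches 1110xxxx → 3-byte sequence.
Byte 1: 0xED = 11101101, payload 1101 (4 bits).
Byte 2: 0x91 = 10010001 (10xxxxxx ✓), payload 010001.
Byte 3: 0xA0 = 10100000 (10xxxxxx ✓), payload 100000.
Concatenate: 1101010001100000 = 0xD460 (16 bits → U+D460).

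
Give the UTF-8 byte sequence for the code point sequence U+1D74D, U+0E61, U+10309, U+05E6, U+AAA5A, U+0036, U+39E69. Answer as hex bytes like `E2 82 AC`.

F0 9D 9D 8D E0 B9 A1 F0 90 8C 89 D7 A6 F2 AA A9 9A 36 F0 B9 B9 A9

U+1D74D: 4-byte form → F0 9D 9D 8D.
U+0E61: 3-byte form → E0 B9 A1.
U+10309: 4-byte form → F0 90 8C 89.
U+05E6: 2-byte form → D7 A6.
U+AAA5A: 4-byte form → F2 AA A9 9A.
U+0036: 1-byte form → 36.
U+39E69: 4-byte form → F0 B9 B9 A9.
Concatenated (22 bytes): F0 9D 9D 8D E0 B9 A1 F0 90 8C 89 D7 A6 F2 AA A9 9A 36 F0 B9 B9 A9.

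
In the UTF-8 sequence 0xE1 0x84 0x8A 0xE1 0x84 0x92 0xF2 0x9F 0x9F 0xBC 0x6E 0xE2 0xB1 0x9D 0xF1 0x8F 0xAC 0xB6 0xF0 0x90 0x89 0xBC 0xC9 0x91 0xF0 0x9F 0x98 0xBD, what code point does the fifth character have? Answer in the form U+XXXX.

Offset 0: leading byte 0xE1 = 11100001 → 3-byte char #1 = E1 84 8A.
Offset 3: leading byte 0xE1 = 11100001 → 3-byte char #2 = E1 84 92.
Offset 6: leading byte 0xF2 = 11110010 → 4-byte char #3 = F2 9F 9F BC.
Offset 10: leading byte 0x6E = 01101110 → 1-byte char #4 = 6E.
Offset 11: leading byte 0xE2 = 11100010 → 3-byte char #5 = E2 B1 9D.
Leading byte 0xE2 = 11100010 matches 1110xxxx → 3-byte sequence.
Byte 1: 0xE2 = 11100010, payload 0010 (4 bits).
Byte 2: 0xB1 = 10110001 (10xxxxxx ✓), payload 110001.
Byte 3: 0x9D = 10011101 (10xxxxxx ✓), payload 011101.
Concatenate: 0010110001011101 = 0x2C5D (16 bits → U+2C5D).

U+2C5D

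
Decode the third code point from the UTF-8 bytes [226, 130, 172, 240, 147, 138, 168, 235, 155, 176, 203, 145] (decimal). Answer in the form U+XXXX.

Offset 0: leading byte 0xE2 = 11100010 → 3-byte char #1 = E2 82 AC.
Offset 3: leading byte 0xF0 = 11110000 → 4-byte char #2 = F0 93 8A A8.
Offset 7: leading byte 0xEB = 11101011 → 3-byte char #3 = EB 9B B0.
Leading byte 0xEB = 11101011 matches 1110xxxx → 3-byte sequence.
Byte 1: 0xEB = 11101011, payload 1011 (4 bits).
Byte 2: 0x9B = 10011011 (10xxxxxx ✓), payload 011011.
Byte 3: 0xB0 = 10110000 (10xxxxxx ✓), payload 110000.
Concatenate: 1011011011110000 = 0xB6F0 (16 bits → U+B6F0).

U+B6F0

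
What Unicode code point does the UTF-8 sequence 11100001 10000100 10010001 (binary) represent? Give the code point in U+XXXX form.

Leading byte 0xE1 = 11100001 matches 1110xxxx → 3-byte sequence.
Byte 1: 0xE1 = 11100001, payload 0001 (4 bits).
Byte 2: 0x84 = 10000100 (10xxxxxx ✓), payload 000100.
Byte 3: 0x91 = 10010001 (10xxxxxx ✓), payload 010001.
Concatenate: 0001000100010001 = 0x1111 (16 bits → U+1111).

U+1111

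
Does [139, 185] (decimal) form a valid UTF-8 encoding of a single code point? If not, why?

Byte 0x8B = 10001011 has the form 10xxxxxx — a continuation byte — but there is no preceding leading byte.

invalid (continuation byte with no leading byte)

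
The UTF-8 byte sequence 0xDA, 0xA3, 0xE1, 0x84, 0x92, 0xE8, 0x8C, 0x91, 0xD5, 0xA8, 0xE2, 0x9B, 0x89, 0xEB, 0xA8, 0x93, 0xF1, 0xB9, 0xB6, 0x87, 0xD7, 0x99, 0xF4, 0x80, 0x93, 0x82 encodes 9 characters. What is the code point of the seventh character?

Offset 0: leading byte 0xDA = 11011010 → 2-byte char #1 = DA A3.
Offset 2: leading byte 0xE1 = 11100001 → 3-byte char #2 = E1 84 92.
Offset 5: leading byte 0xE8 = 11101000 → 3-byte char #3 = E8 8C 91.
Offset 8: leading byte 0xD5 = 11010101 → 2-byte char #4 = D5 A8.
Offset 10: leading byte 0xE2 = 11100010 → 3-byte char #5 = E2 9B 89.
Offset 13: leading byte 0xEB = 11101011 → 3-byte char #6 = EB A8 93.
Offset 16: leading byte 0xF1 = 11110001 → 4-byte char #7 = F1 B9 B6 87.
Leading byte 0xF1 = 11110001 matches 11110xxx → 4-byte sequence.
Byte 1: 0xF1 = 11110001, payload 001 (3 bits).
Byte 2: 0xB9 = 10111001 (10xxxxxx ✓), payload 111001.
Byte 3: 0xB6 = 10110110 (10xxxxxx ✓), payload 110110.
Byte 4: 0x87 = 10000111 (10xxxxxx ✓), payload 000111.
Concatenate: 001111001110110000111 = 0x79D87 (21 bits → U+79D87).

U+79D87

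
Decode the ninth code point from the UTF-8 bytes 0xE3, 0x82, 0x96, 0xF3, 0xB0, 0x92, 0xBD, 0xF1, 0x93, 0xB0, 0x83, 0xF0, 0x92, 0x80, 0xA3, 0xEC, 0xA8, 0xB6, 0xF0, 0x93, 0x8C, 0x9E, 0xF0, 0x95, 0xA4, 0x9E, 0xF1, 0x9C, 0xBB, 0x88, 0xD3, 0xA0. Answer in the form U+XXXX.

Offset 0: leading byte 0xE3 = 11100011 → 3-byte char #1 = E3 82 96.
Offset 3: leading byte 0xF3 = 11110011 → 4-byte char #2 = F3 B0 92 BD.
Offset 7: leading byte 0xF1 = 11110001 → 4-byte char #3 = F1 93 B0 83.
Offset 11: leading byte 0xF0 = 11110000 → 4-byte char #4 = F0 92 80 A3.
Offset 15: leading byte 0xEC = 11101100 → 3-byte char #5 = EC A8 B6.
Offset 18: leading byte 0xF0 = 11110000 → 4-byte char #6 = F0 93 8C 9E.
Offset 22: leading byte 0xF0 = 11110000 → 4-byte char #7 = F0 95 A4 9E.
Offset 26: leading byte 0xF1 = 11110001 → 4-byte char #8 = F1 9C BB 88.
Offset 30: leading byte 0xD3 = 11010011 → 2-byte char #9 = D3 A0.
Leading byte 0xD3 = 11010011 matches 110xxxxx → 2-byte sequence.
Byte 1: 0xD3 = 11010011, payload 10011 (5 bits).
Byte 2: 0xA0 = 10100000 (10xxxxxx ✓), payload 100000.
Concatenate: 10011100000 = 0x4E0 (11 bits → U+04E0).

U+04E0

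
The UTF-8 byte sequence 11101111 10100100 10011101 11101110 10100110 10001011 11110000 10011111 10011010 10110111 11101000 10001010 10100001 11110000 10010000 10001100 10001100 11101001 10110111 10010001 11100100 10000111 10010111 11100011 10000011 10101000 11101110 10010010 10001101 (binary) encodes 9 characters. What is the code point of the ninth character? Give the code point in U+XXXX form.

U+E48D

Offset 0: leading byte 0xEF = 11101111 → 3-byte char #1 = EF A4 9D.
Offset 3: leading byte 0xEE = 11101110 → 3-byte char #2 = EE A6 8B.
Offset 6: leading byte 0xF0 = 11110000 → 4-byte char #3 = F0 9F 9A B7.
Offset 10: leading byte 0xE8 = 11101000 → 3-byte char #4 = E8 8A A1.
Offset 13: leading byte 0xF0 = 11110000 → 4-byte char #5 = F0 90 8C 8C.
Offset 17: leading byte 0xE9 = 11101001 → 3-byte char #6 = E9 B7 91.
Offset 20: leading byte 0xE4 = 11100100 → 3-byte char #7 = E4 87 97.
Offset 23: leading byte 0xE3 = 11100011 → 3-byte char #8 = E3 83 A8.
Offset 26: leading byte 0xEE = 11101110 → 3-byte char #9 = EE 92 8D.
Leading byte 0xEE = 11101110 matches 1110xxxx → 3-byte sequence.
Byte 1: 0xEE = 11101110, payload 1110 (4 bits).
Byte 2: 0x92 = 10010010 (10xxxxxx ✓), payload 010010.
Byte 3: 0x8D = 10001101 (10xxxxxx ✓), payload 001101.
Concatenate: 1110010010001101 = 0xE48D (16 bits → U+E48D).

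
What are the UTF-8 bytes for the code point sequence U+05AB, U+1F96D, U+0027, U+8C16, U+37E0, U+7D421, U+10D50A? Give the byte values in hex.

U+05AB: 2-byte form → D6 AB.
U+1F96D: 4-byte form → F0 9F A5 AD.
U+0027: 1-byte form → 27.
U+8C16: 3-byte form → E8 B0 96.
U+37E0: 3-byte form → E3 9F A0.
U+7D421: 4-byte form → F1 BD 90 A1.
U+10D50A: 4-byte form → F4 8D 94 8A.
Concatenated (21 bytes): D6 AB F0 9F A5 AD 27 E8 B0 96 E3 9F A0 F1 BD 90 A1 F4 8D 94 8A.

D6 AB F0 9F A5 AD 27 E8 B0 96 E3 9F A0 F1 BD 90 A1 F4 8D 94 8A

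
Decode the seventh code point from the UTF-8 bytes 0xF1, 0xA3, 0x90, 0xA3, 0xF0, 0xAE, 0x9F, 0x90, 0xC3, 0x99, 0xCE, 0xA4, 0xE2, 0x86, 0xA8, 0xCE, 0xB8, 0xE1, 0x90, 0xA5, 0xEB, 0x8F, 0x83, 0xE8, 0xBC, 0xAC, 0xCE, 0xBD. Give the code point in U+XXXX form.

U+1425

Offset 0: leading byte 0xF1 = 11110001 → 4-byte char #1 = F1 A3 90 A3.
Offset 4: leading byte 0xF0 = 11110000 → 4-byte char #2 = F0 AE 9F 90.
Offset 8: leading byte 0xC3 = 11000011 → 2-byte char #3 = C3 99.
Offset 10: leading byte 0xCE = 11001110 → 2-byte char #4 = CE A4.
Offset 12: leading byte 0xE2 = 11100010 → 3-byte char #5 = E2 86 A8.
Offset 15: leading byte 0xCE = 11001110 → 2-byte char #6 = CE B8.
Offset 17: leading byte 0xE1 = 11100001 → 3-byte char #7 = E1 90 A5.
Leading byte 0xE1 = 11100001 matches 1110xxxx → 3-byte sequence.
Byte 1: 0xE1 = 11100001, payload 0001 (4 bits).
Byte 2: 0x90 = 10010000 (10xxxxxx ✓), payload 010000.
Byte 3: 0xA5 = 10100101 (10xxxxxx ✓), payload 100101.
Concatenate: 0001010000100101 = 0x1425 (16 bits → U+1425).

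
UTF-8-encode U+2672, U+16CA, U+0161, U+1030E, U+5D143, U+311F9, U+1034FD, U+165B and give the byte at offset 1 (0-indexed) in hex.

0x99

U+2672 → 3-byte form E2 99 B2 at offsets 0–2.
Offset 1 falls in char 1's range; it's byte 2 of E2 99 B2 = 0x99.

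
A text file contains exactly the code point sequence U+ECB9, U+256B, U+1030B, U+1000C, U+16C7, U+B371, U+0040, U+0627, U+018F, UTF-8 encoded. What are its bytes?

U+ECB9: 3-byte form → EE B2 B9.
U+256B: 3-byte form → E2 95 AB.
U+1030B: 4-byte form → F0 90 8C 8B.
U+1000C: 4-byte form → F0 90 80 8C.
U+16C7: 3-byte form → E1 9B 87.
U+B371: 3-byte form → EB 8D B1.
U+0040: 1-byte form → 40.
U+0627: 2-byte form → D8 A7.
U+018F: 2-byte form → C6 8F.
Concatenated (25 bytes): EE B2 B9 E2 95 AB F0 90 8C 8B F0 90 80 8C E1 9B 87 EB 8D B1 40 D8 A7 C6 8F.

EE B2 B9 E2 95 AB F0 90 8C 8B F0 90 80 8C E1 9B 87 EB 8D B1 40 D8 A7 C6 8F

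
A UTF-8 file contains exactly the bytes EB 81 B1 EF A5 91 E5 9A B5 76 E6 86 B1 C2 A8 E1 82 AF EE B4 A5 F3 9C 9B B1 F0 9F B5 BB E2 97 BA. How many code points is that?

Byte at offset 0: 0xEB = 11101011 → 3-byte char (#1). Advance 3.
Byte at offset 3: 0xEF = 11101111 → 3-byte char (#2). Advance 3.
Byte at offset 6: 0xE5 = 11100101 → 3-byte char (#3). Advance 3.
Byte at offset 9: 0x76 = 01110110 → 1-byte char (#4). Advance 1.
Byte at offset 10: 0xE6 = 11100110 → 3-byte char (#5). Advance 3.
Byte at offset 13: 0xC2 = 11000010 → 2-byte char (#6). Advance 2.
Byte at offset 15: 0xE1 = 11100001 → 3-byte char (#7). Advance 3.
Byte at offset 18: 0xEE = 11101110 → 3-byte char (#8). Advance 3.
Byte at offset 21: 0xF3 = 11110011 → 4-byte char (#9). Advance 4.
Byte at offset 25: 0xF0 = 11110000 → 4-byte char (#10). Advance 4.
Byte at offset 29: 0xE2 = 11100010 → 3-byte char (#11). Advance 3.
Reached end at offset 32 after 11 code points.

11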